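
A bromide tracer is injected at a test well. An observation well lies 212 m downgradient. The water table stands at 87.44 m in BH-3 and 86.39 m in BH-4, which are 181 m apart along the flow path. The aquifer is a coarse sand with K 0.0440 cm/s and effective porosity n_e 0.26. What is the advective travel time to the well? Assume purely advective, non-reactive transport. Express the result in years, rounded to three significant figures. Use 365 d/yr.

Hydraulic gradient i = (87.44 − 86.39) / 181 = 1.05 / 181 = 0.005801
K = 0.0440 cm/s × 864 = 38.02 m/d
Specific discharge q = 38.02 × 0.005801 = 0.2205 m/d
Seepage velocity v = q / n = 0.2205 / 0.26 = 0.8482 m/d
t = L / v = 212 / 0.8482 = 249.9 d
   = 249.9 / 365 = 0.685 yr

0.685 years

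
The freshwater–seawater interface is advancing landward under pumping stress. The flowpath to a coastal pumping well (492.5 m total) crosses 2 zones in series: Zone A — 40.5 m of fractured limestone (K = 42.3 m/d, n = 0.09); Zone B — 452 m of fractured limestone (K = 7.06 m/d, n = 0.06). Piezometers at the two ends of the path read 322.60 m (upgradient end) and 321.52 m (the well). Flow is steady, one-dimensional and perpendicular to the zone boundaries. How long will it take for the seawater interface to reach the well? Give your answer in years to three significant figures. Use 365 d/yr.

Total head drop ΔH = 322.60 − 321.52 = 1.08 m
Continuity: the same q passes through each zone, so ΔH = q·Σ(L_j/K_j) — the zones act as resistances in series.
Σ(L/K) = 40.5/42.3 + 452/7.06 = 0.9574 + 64.02 = 64.98 d
q = ΔH / Σ(L/K) = 1.08 / 64.98 = 0.01662 m/d (same in every zone)
Zone A: v = q/n = 0.01662/0.09 = 0.1847 m/d → t_A = 40.5/0.1847 = 219.3 d
Zone B: v = q/n = 0.01662/0.06 = 0.2770 m/d → t_B = 452/0.2770 = 1632 d
Total t = 219.3 + 1632 = 1851 d
   = 1851 / 365 = 5.07 yr

5.07 years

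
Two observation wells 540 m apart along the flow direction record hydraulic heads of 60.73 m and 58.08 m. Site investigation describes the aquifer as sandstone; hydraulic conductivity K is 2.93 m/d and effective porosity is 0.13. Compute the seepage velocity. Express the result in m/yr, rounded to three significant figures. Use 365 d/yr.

Hydraulic gradient i = (60.73 − 58.08) / 540 = 2.65 / 540 = 0.004907
q = Ki = 2.93 × 0.004907 = 0.01438 m/d
Average linear velocity = 0.01438 / 0.13 = 0.1106 m/d
   = 0.1106 × 365 = 40.4 m/yr

40.4 m/yr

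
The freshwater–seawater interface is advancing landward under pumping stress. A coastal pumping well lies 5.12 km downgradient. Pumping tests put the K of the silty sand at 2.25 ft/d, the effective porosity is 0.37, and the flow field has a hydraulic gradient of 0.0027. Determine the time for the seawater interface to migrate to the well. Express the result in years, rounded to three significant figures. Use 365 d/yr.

K = 2.25 ft/d × 0.3048 = 0.6858 m/d
q = Ki = 0.6858 × 0.0027 = 0.001852 m/d
v_s = q/n_e = 0.001852/0.37 = 0.005004 m/d
L = 5.12 km = 5120 m
t = L / v = 5120 / 0.005004 = 1.023e6 d
   = 1.023e6 / 365 = 2800 yr

2800 years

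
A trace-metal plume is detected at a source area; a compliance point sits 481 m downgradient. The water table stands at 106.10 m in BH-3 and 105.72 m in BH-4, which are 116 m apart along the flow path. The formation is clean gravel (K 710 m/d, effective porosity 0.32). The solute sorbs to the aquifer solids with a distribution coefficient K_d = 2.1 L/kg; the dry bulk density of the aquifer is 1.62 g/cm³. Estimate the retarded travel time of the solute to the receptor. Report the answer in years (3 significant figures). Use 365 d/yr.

Hydraulic gradient i = (106.10 − 105.72) / 116 = 0.38 / 116 = 0.003276
Darcy flux q = K·i = 710 × 0.003276 = 2.326 m/d
v_s = q/n_e = 2.326/0.32 = 7.268 m/d
Retardation R = 1 + ρ_b·K_d/n = 1 + 1.62×2.1/0.32 = 11.63
Contaminant velocity v_c = v/R = 7.268/11.63 = 0.6249 m/d
t = L/v_c = 481/0.6249 = 769.7 d
   = 769.7/365 = 2.11 yr

2.11 years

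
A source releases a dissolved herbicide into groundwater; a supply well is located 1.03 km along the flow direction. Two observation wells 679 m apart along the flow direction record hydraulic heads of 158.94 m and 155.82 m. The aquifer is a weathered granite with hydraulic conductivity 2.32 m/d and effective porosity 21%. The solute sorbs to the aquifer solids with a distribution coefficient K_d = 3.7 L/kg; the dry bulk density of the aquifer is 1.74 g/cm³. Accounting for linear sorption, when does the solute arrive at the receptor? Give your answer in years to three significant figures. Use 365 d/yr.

Hydraulic gradient i = (158.94 − 155.82) / 679 = 3.12 / 679 = 0.004595
Darcy flux q = K·i = 2.32 × 0.004595 = 0.01066 m/d
v = Ki/n = 2.32·0.004595/0.21 = 0.05076 m/d
Retardation R = 1 + ρ_b·K_d/n = 1 + 1.74×3.7/0.21 = 31.66
Contaminant velocity v_c = v/R = 0.05076/31.66 = 0.001604 m/d
L = 1.03 km = 1030 m
t = L/v_c = 1030/0.001604 = 642300 d
   = 642300/365 = 1760 yr

1760 years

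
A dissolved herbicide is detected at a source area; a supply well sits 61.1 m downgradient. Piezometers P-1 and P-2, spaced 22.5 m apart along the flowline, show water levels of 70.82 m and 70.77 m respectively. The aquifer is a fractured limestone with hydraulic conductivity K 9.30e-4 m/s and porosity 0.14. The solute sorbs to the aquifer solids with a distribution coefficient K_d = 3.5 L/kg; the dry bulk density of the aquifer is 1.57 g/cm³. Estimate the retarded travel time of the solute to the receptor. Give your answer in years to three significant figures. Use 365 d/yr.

5.28 years

Hydraulic gradient i = (70.82 − 70.77) / 22.5 = 0.05 / 22.5 = 0.002222
K = 9.30e-4 m/s × 86400 s/d = 80.35 m/d
q = Ki = 80.35 × 0.002222 = 0.1786 m/d
v = Ki/n = 80.35·0.002222/0.14 = 1.275 m/d
Retardation R = 1 + ρ_b·K_d/n = 1 + 1.57×3.5/0.14 = 40.25
Contaminant velocity v_c = v/R = 1.275/40.25 = 0.03169 m/d
t = L/v_c = 61.1/0.03169 = 1928 d
   = 1928/365 = 5.28 yr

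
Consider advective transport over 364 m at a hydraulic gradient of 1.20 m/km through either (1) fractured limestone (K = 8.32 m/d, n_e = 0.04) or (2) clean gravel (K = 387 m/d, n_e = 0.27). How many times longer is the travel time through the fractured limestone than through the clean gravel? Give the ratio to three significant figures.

Unit 1 (fractured limestone): v = 8.32×0.0012/0.04 = 0.2496 m/d, t = 364/0.2496 = 1458 d
Unit 2 (clean gravel): v = 387×0.0012/0.27 = 1.720 m/d, t = 364/1.720 = 211.6 d
t(fractured limestone) / t(clean gravel) = 1458/211.6 = 6.89

6.89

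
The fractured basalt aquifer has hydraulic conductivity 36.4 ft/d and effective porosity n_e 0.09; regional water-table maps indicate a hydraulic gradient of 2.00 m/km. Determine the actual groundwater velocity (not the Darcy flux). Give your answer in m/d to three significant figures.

0.247 m/d

K = 36.4 ft/d × 0.3048 = 11.09 m/d
q = Ki = 11.09 × 0.0020 = 0.02219 m/d
v = Ki/n = 11.09·0.0020/0.09 = 0.2465 m/d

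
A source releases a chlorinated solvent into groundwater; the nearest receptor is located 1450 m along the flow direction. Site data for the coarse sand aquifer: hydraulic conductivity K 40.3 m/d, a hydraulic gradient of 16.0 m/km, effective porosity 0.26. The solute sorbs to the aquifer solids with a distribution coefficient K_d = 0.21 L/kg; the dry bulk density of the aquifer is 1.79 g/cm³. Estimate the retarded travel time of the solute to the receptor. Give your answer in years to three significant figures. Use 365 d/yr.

3.92 years

Darcy flux q = K·i = 40.3 × 0.016 = 0.6448 m/d
v = Ki/n = 40.3·0.016/0.26 = 2.480 m/d
Retardation R = 1 + ρ_b·K_d/n = 1 + 1.79×0.21/0.26 = 2.446
Contaminant velocity v_c = v/R = 2.480/2.446 = 1.014 m/d
t = L/v_c = 1450/1.014 = 1430 d
   = 1430/365 = 3.92 yr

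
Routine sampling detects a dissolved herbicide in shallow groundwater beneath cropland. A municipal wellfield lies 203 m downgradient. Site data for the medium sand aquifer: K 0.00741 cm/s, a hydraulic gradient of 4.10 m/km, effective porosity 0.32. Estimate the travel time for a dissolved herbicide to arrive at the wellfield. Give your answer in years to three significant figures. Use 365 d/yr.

K = 0.00741 cm/s × 864 = 6.402 m/d
q = Ki = 6.402 × 0.0041 = 0.02625 m/d
v_s = q/n_e = 0.02625/0.32 = 0.08203 m/d
t = L / v = 203 / 0.08203 = 2475 d
   = 2475 / 365 = 6.78 yr

6.78 years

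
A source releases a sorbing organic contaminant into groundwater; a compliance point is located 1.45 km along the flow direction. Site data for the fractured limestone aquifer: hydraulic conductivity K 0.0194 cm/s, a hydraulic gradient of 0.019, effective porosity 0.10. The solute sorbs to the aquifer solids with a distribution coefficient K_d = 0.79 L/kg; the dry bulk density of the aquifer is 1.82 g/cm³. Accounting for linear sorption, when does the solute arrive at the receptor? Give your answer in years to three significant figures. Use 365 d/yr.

19.2 years

K = 0.0194 cm/s × 864 = 16.76 m/d
q = Ki = 16.76 × 0.019 = 0.3185 m/d
Seepage velocity v = q / n = 0.3185 / 0.10 = 3.185 m/d
Retardation R = 1 + ρ_b·K_d/n = 1 + 1.82×0.79/0.10 = 15.38
Contaminant velocity v_c = v/R = 3.185/15.38 = 0.2071 m/d
L = 1.45 km = 1450 m
t = L/v_c = 1450/0.2071 = 7002 d
   = 7002/365 = 19.2 yr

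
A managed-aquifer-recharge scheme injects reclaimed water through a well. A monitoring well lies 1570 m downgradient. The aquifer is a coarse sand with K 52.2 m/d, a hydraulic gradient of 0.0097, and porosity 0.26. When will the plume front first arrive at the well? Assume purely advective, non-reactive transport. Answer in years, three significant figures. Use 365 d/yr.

Darcy flux q = K·i = 52.2 × 0.0097 = 0.5063 m/d
Average linear velocity = 0.5063 / 0.26 = 1.947 m/d
t = L / v = 1570 / 1.947 = 806.2 d
   = 806.2 / 365 = 2.21 yr

2.21 years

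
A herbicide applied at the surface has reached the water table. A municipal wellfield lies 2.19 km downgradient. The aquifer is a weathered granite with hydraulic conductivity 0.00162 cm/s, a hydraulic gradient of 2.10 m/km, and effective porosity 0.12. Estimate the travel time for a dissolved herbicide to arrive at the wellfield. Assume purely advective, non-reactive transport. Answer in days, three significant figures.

89400 days

K = 0.00162 cm/s × 864 = 1.400 m/d
Specific discharge q = 1.400 × 0.0021 = 0.002939 m/d
Average linear velocity = 0.002939 / 0.12 = 0.02449 m/d
L = 2.19 km = 2190 m
t = L / v = 2190 / 0.02449 = 89410 d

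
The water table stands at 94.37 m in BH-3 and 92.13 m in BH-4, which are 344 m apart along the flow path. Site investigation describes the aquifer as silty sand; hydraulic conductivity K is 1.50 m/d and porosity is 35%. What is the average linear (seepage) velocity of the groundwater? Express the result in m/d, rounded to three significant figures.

0.0279 m/d

Hydraulic gradient i = (94.37 − 92.13) / 344 = 2.24 / 344 = 0.006512
Darcy flux q = K·i = 1.50 × 0.006512 = 0.009767 m/d
v_s = q/n_e = 0.009767/0.35 = 0.02791 m/d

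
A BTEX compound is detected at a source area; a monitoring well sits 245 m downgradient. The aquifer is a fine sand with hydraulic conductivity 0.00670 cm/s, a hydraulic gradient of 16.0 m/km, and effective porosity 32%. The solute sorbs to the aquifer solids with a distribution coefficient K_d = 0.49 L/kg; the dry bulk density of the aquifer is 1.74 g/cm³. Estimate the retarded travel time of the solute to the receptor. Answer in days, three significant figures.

K = 0.00670 cm/s × 864 = 5.789 m/d
Darcy flux q = K·i = 5.789 × 0.016 = 0.09262 m/d
Seepage velocity v = q / n = 0.09262 / 0.32 = 0.2894 m/d
Retardation R = 1 + ρ_b·K_d/n = 1 + 1.74×0.49/0.32 = 3.664
Contaminant velocity v_c = v/R = 0.2894/3.664 = 0.07899 m/d
t = L/v_c = 245/0.07899 = 3102 d

3100 days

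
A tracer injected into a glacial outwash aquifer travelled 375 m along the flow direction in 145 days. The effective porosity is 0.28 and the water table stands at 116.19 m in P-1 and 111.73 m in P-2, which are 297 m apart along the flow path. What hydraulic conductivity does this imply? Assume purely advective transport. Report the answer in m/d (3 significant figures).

Hydraulic gradient i = (116.19 − 111.73) / 297 = 4.46 / 297 = 0.01502
v = L / t = 375 / 145 = 2.586 m/d
K = v · n / i = 2.586 × 0.28 / 0.01502 = 48.2 m/d

48.2 m/d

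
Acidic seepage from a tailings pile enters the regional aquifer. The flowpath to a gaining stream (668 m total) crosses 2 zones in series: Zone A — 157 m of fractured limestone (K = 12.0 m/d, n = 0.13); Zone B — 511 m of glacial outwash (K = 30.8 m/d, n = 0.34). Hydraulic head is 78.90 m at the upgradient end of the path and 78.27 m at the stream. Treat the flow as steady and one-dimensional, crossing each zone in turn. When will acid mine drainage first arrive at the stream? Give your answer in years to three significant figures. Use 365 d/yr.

25.1 years

Total head drop ΔH = 78.90 − 78.27 = 0.63 m
Steady 1-D flow in series ⇒ the Darcy flux q is identical in every zone and the zone head losses add (resistances L/K in series).
Σ(L/K) = 157/12.0 + 511/30.8 = 13.08 + 16.59 = 29.67 d
q = ΔH / Σ(L/K) = 0.63 / 29.67 = 0.02123 m/d (same in every zone)
Zone A: v = q/n = 0.02123/0.13 = 0.1633 m/d → t_A = 157/0.1633 = 961.4 d
Zone B: v = q/n = 0.02123/0.34 = 0.06244 m/d → t_B = 511/0.06244 = 8183 d
Total t = 961.4 + 8183 = 9145 d
   = 9145 / 365 = 25.1 yr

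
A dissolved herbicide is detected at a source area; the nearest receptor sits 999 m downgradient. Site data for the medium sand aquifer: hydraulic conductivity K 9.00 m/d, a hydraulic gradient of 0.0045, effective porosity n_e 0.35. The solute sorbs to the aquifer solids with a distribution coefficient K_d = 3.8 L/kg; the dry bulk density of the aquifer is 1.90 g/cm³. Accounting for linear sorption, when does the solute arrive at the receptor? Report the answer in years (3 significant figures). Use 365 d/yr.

Darcy flux q = K·i = 9.00 × 0.0045 = 0.04050 m/d
Average linear velocity = 0.04050 / 0.35 = 0.1157 m/d
Retardation R = 1 + ρ_b·K_d/n = 1 + 1.90×3.8/0.35 = 21.63
Contaminant velocity v_c = v/R = 0.1157/21.63 = 0.005350 m/d
t = L/v_c = 999/0.005350 = 186700 d
   = 186700/365 = 512 yr

512 years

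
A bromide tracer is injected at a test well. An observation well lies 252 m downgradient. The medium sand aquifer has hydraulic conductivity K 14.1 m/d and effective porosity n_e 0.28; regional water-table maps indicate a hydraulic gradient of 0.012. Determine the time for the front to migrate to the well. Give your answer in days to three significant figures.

q = Ki = 14.1 × 0.012 = 0.1692 m/d
Seepage velocity v = q / n = 0.1692 / 0.28 = 0.6043 m/d
t = L / v = 252 / 0.6043 = 417.0 d

417 days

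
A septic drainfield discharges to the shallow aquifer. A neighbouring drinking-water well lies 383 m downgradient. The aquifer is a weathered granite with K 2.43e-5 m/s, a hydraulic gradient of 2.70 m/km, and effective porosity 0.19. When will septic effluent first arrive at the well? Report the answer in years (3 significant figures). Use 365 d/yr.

K = 2.43e-5 m/s × 86400 s/d = 2.100 m/d
Darcy flux q = K·i = 2.100 × 0.0027 = 0.005669 m/d
Average linear velocity = 0.005669 / 0.19 = 0.02984 m/d
t = L / v = 383 / 0.02984 = 12840 d
   = 12840 / 365 = 35.2 yr

35.2 years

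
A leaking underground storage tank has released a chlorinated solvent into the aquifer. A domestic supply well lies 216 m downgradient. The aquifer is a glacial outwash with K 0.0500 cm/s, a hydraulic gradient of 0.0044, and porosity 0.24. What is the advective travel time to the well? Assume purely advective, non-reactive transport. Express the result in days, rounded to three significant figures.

K = 0.0500 cm/s × 864 = 43.20 m/d
Specific discharge q = 43.20 × 0.0044 = 0.1901 m/d
v = Ki/n = 43.20·0.0044/0.24 = 0.7920 m/d
t = L / v = 216 / 0.7920 = 272.7 d

273 days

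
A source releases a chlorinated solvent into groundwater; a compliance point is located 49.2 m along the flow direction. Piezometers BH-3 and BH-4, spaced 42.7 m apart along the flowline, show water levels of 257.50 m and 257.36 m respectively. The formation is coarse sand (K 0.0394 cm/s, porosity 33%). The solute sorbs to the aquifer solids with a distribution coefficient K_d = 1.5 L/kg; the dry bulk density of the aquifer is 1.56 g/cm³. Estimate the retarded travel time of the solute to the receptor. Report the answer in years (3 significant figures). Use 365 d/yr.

3.22 years

Hydraulic gradient i = (257.50 − 257.36) / 42.7 = 0.14 / 42.7 = 0.003279
K = 0.0394 cm/s × 864 = 34.04 m/d
q = Ki = 34.04 × 0.003279 = 0.1116 m/d
v_s = q/n_e = 0.1116/0.33 = 0.3382 m/d
Retardation R = 1 + ρ_b·K_d/n = 1 + 1.56×1.5/0.33 = 8.091
Contaminant velocity v_c = v/R = 0.3382/8.091 = 0.04180 m/d
t = L/v_c = 49.2/0.04180 = 1177 d
   = 1177/365 = 3.22 yr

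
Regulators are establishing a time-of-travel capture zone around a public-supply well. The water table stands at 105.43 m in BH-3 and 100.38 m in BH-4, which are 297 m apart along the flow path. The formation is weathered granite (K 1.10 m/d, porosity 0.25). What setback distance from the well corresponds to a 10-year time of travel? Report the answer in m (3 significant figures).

Hydraulic gradient i = (105.43 − 100.38) / 297 = 5.05 / 297 = 0.01700
q = Ki = 1.10 × 0.01700 = 0.01870 m/d
Seepage velocity v = q / n = 0.01870 / 0.25 = 0.07481 m/d
T = 10 yr × 365 = 3650 d
L = v × T = 0.07481 × 3650 = 273.1 m

273 m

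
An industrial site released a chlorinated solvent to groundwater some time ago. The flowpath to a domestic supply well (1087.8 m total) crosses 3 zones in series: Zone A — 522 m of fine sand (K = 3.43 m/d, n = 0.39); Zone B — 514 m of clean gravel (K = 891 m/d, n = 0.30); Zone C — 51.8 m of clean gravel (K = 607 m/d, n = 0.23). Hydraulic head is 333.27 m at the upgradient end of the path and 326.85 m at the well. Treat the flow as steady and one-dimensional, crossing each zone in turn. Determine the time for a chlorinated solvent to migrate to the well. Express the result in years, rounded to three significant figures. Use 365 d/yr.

Total head drop ΔH = 333.27 − 326.85 = 6.42 m
Steady 1-D flow in series ⇒ the Darcy flux q is identical in every zone and the zone head losses add (resistances L/K in series).
Σ(L/K) = 522/3.43 + 514/891 + 51.8/607 = 152.2 + 0.5769 + 0.08534 = 152.8 d
q = ΔH / Σ(L/K) = 6.42 / 152.8 = 0.04200 m/d (same in every zone)
Zone A: v = q/n = 0.04200/0.39 = 0.1077 m/d → t_A = 522/0.1077 = 4847 d
Zone B: v = q/n = 0.04200/0.30 = 0.1400 m/d → t_B = 514/0.1400 = 3671 d
Zone C: v = q/n = 0.04200/0.23 = 0.1826 m/d → t_C = 51.8/0.1826 = 283.7 d
Total t = 4847 + 3671 + 283.7 = 8802 d
   = 8802 / 365 = 24.1 yr

24.1 years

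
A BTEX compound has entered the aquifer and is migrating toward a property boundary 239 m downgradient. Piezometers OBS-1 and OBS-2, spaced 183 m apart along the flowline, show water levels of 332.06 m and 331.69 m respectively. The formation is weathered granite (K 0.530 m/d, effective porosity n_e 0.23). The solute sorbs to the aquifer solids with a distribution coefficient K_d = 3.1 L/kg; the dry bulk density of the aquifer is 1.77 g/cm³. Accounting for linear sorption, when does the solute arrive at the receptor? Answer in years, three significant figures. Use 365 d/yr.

Hydraulic gradient i = (332.06 − 331.69) / 183 = 0.37 / 183 = 0.002022
Specific discharge q = 0.530 × 0.002022 = 0.001072 m/d
v = Ki/n = 0.530·0.002022/0.23 = 0.004659 m/d
Retardation R = 1 + ρ_b·K_d/n = 1 + 1.77×3.1/0.23 = 24.86
Contaminant velocity v_c = v/R = 0.004659/24.86 = 1.874e-4 m/d
t = L/v_c = 239/1.874e-4 = 1.275e6 d
   = 1.275e6/365 = 3490 yr

3490 years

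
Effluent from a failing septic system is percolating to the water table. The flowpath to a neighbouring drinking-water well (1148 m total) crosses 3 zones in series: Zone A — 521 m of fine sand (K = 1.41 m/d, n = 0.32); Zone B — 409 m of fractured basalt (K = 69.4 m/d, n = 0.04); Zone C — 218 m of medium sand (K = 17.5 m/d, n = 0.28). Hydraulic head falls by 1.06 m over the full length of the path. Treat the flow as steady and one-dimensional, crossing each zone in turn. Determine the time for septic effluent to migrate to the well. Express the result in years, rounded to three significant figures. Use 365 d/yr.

Steady 1-D flow in series ⇒ the Darcy flux q is identical in every zone and the zone head losses add (resistances L/K in series).
Σ(L/K) = 521/1.41 + 409/69.4 + 218/17.5 = 369.5 + 5.893 + 12.46 = 387.9 d
q = ΔH / Σ(L/K) = 1.06 / 387.9 = 0.002733 m/d (same in every zone)
Zone A: v = q/n = 0.002733/0.32 = 0.008541 m/d → t_A = 521/0.008541 = 61000 d
Zone B: v = q/n = 0.002733/0.04 = 0.06832 m/d → t_B = 409/0.06832 = 5986 d
Zone C: v = q/n = 0.002733/0.28 = 0.009761 m/d → t_C = 218/0.009761 = 22330 d
Total t = 61000 + 5986 + 22330 = 89320 d
   = 89320 / 365 = 245 yr

245 years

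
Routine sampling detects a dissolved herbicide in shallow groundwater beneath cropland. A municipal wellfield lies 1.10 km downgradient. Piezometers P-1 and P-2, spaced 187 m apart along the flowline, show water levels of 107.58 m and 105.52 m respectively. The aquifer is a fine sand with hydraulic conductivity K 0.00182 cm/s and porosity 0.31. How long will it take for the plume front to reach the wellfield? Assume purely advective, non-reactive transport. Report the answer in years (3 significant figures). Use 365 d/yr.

Hydraulic gradient i = (107.58 − 105.52) / 187 = 2.06 / 187 = 0.01102
K = 0.00182 cm/s × 864 = 1.572 m/d
Darcy flux q = K·i = 1.572 × 0.01102 = 0.01732 m/d
Seepage velocity v = q / n = 0.01732 / 0.31 = 0.05588 m/d
L = 1.10 km = 1100 m
t = L / v = 1100 / 0.05588 = 19690 d
   = 19690 / 365 = 53.9 yr

53.9 years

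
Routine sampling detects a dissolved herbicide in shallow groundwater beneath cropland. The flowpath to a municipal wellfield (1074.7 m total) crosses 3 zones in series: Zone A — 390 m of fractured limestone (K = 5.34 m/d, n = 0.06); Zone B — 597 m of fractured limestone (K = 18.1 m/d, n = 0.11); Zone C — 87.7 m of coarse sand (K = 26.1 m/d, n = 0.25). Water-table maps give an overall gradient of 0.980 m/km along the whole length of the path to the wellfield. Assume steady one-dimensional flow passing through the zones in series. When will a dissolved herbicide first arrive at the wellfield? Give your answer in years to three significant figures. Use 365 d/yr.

31.6 years

For zones in series the flux q is common to all zones; the equivalent conductivity is the harmonic (thickness-weighted) mean, K_eq = L_total / Σ(L_j/K_j).
Σ(L/K) = 390/5.34 + 597/18.1 + 87.7/26.1 = 73.03 + 32.98 + 3.360 = 109.4 d
K_eq = L_total / Σ(L/K) = 1074.7 / 109.4 = 9.826 m/d
q = K_eq · i = 9.826 × 9.8e-4 = 0.009629 m/d (same in every zone)
Zone A: v = q/n = 0.009629/0.06 = 0.1605 m/d → t_A = 390/0.1605 = 2430 d
Zone B: v = q/n = 0.009629/0.11 = 0.08754 m/d → t_B = 597/0.08754 = 6820 d
Zone C: v = q/n = 0.009629/0.25 = 0.03852 m/d → t_C = 87.7/0.03852 = 2277 d
Total t = 2430 + 6820 + 2277 = 11530 d
   = 11530 / 365 = 31.6 yr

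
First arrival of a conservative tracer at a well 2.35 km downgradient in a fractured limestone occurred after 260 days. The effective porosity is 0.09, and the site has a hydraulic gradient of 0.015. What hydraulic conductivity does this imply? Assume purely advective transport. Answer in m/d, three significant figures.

54.2 m/d

L = 2.35 km = 2350 m
v = L / t = 2350 / 260 = 9.038 m/d
K = v · n / i = 9.038 × 0.09 / 0.015 = 54.2 m/d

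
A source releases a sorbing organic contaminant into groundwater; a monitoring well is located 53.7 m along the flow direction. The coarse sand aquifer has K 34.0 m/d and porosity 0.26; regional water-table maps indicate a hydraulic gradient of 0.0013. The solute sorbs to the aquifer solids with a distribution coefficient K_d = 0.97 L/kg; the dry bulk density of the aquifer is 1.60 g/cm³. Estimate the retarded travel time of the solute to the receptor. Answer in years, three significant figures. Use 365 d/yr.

q = Ki = 34.0 × 0.0013 = 0.04420 m/d
v = Ki/n = 34.0·0.0013/0.26 = 0.1700 m/d
Retardation R = 1 + ρ_b·K_d/n = 1 + 1.60×0.97/0.26 = 6.969
Contaminant velocity v_c = v/R = 0.1700/6.969 = 0.02439 m/d
t = L/v_c = 53.7/0.02439 = 2201 d
   = 2201/365 = 6.03 yr

6.03 years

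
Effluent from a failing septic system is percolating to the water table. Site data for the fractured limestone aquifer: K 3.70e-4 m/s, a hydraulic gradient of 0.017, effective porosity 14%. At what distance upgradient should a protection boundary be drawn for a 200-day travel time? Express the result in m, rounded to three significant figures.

K = 3.70e-4 m/s × 86400 s/d = 31.97 m/d
Darcy flux q = K·i = 31.97 × 0.017 = 0.5435 m/d
v = Ki/n = 31.97·0.017/0.14 = 3.882 m/d
L = v × T = 3.882 × 200 = 776.4 m

776 m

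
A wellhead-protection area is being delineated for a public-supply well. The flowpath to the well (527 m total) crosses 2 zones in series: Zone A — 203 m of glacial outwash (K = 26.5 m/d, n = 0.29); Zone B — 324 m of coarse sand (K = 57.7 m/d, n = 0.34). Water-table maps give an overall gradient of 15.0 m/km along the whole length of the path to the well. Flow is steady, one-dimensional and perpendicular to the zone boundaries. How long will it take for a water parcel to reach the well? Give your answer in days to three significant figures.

284 days

Steady 1-D flow in series ⇒ the Darcy flux q is identical in every zone and the zone head losses add (resistances L/K in series).
Σ(L/K) = 203/26.5 + 324/57.7 = 7.660 + 5.615 = 13.28 d
K_eq = L_total / Σ(L/K) = 527 / 13.28 = 39.70 m/d
q = K_eq · i = 39.70 × 0.015 = 0.5955 m/d (same in every zone)
Zone A: v = q/n = 0.5955/0.29 = 2.053 m/d → t_A = 203/2.053 = 98.87 d
Zone B: v = q/n = 0.5955/0.34 = 1.751 m/d → t_B = 324/1.751 = 185.0 d
Total t = 98.87 + 185.0 = 283.9 d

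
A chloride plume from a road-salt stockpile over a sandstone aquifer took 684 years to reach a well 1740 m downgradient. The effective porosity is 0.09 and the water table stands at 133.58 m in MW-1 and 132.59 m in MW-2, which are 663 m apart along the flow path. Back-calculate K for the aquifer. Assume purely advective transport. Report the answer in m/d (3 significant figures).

0.420 m/d

Hydraulic gradient i = (133.58 − 132.59) / 663 = 0.99 / 663 = 0.001493
t = 684 years = 249700 d
v = L / t = 1740 / 249700 = 0.006969 m/d
K = v · n / i = 0.006969 × 0.09 / 0.001493 = 0.420 m/d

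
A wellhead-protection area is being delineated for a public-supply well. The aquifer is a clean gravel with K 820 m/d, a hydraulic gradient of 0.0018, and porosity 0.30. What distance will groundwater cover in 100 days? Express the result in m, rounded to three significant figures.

q = Ki = 820 × 0.0018 = 1.476 m/d
Seepage velocity v = q / n = 1.476 / 0.30 = 4.920 m/d
L = v × T = 4.920 × 100 = 492.0 m

492 m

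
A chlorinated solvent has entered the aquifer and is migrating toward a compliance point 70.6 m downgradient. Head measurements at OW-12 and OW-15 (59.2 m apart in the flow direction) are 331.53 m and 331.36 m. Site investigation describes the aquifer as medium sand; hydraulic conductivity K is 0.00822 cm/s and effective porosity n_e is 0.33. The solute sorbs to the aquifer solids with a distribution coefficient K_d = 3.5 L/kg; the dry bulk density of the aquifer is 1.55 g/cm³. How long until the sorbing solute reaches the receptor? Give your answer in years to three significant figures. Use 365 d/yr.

54.6 years

Hydraulic gradient i = (331.53 − 331.36) / 59.2 = 0.17 / 59.2 = 0.002872
K = 0.00822 cm/s × 864 = 7.102 m/d
q = Ki = 7.102 × 0.002872 = 0.02039 m/d
Seepage velocity v = q / n = 0.02039 / 0.33 = 0.06180 m/d
Retardation R = 1 + ρ_b·K_d/n = 1 + 1.55×3.5/0.33 = 17.44
Contaminant velocity v_c = v/R = 0.06180/17.44 = 0.003544 m/d
t = L/v_c = 70.6/0.003544 = 19920 d
   = 19920/365 = 54.6 yr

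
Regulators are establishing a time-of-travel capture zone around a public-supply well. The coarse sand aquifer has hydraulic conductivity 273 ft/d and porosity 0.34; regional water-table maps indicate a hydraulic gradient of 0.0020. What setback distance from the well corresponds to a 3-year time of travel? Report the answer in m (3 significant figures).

536 m

K = 273 ft/d × 0.3048 = 83.21 m/d
Specific discharge q = 83.21 × 0.0020 = 0.1664 m/d
Seepage velocity v = q / n = 0.1664 / 0.34 = 0.4895 m/d
T = 3 yr × 365 = 1095 d
L = v × T = 0.4895 × 1095 = 536.0 m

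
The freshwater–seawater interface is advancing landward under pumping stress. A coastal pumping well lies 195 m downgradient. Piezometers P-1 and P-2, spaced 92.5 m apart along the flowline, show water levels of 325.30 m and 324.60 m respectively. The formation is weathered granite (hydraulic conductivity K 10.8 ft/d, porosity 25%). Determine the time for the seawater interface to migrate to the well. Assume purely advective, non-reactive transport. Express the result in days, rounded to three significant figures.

1960 days

Hydraulic gradient i = (325.30 − 324.60) / 92.5 = 0.70 / 92.5 = 0.007568
K = 10.8 ft/d × 0.3048 = 3.292 m/d
q = Ki = 3.292 × 0.007568 = 0.02491 m/d
Seepage velocity v = q / n = 0.02491 / 0.25 = 0.09964 m/d
t = L / v = 195 / 0.09964 = 1957 d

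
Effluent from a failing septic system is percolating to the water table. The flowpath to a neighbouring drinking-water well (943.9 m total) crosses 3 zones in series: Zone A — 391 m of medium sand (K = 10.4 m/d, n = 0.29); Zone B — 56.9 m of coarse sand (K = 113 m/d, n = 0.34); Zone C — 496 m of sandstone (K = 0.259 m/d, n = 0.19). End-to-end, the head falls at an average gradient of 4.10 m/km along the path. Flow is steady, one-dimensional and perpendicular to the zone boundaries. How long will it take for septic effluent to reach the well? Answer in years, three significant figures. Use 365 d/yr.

314 years

Steady 1-D flow in series ⇒ the Darcy flux q is identical in every zone and the zone head losses add (resistances L/K in series).
Σ(L/K) = 391/10.4 + 56.9/113 + 496/0.259 = 37.60 + 0.5035 + 1915 = 1953 d
K_eq = L_total / Σ(L/K) = 943.9 / 1953 = 0.4833 m/d
q = K_eq · i = 0.4833 × 0.0041 = 0.001981 m/d (same in every zone)
Zone A: v = q/n = 0.001981/0.29 = 0.006832 m/d → t_A = 391/0.006832 = 57230 d
Zone B: v = q/n = 0.001981/0.34 = 0.005828 m/d → t_B = 56.9/0.005828 = 9764 d
Zone C: v = q/n = 0.001981/0.19 = 0.01043 m/d → t_C = 496/0.01043 = 47560 d
Total t = 57230 + 9764 + 47560 = 114600 d
   = 114600 / 365 = 314 yr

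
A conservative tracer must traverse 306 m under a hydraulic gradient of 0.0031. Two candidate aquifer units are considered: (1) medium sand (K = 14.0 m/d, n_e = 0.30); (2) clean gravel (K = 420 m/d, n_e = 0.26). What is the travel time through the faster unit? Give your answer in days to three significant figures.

61.1 days

Unit 1 (medium sand): v = 14.0×0.0031/0.30 = 0.1447 m/d, t = 306/0.1447 = 2115 d
Unit 2 (clean gravel): v = 420×0.0031/0.26 = 5.008 m/d, t = 306/5.008 = 61.11 d
Faster unit: t = 61.1 d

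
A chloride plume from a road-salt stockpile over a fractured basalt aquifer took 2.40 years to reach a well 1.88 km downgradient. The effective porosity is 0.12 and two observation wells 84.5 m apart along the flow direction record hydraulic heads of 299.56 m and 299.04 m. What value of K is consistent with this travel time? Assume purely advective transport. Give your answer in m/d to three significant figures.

41.8 m/d

Hydraulic gradient i = (299.56 − 299.04) / 84.5 = 0.52 / 84.5 = 0.006154
t = 2.40 years = 876.0 d
L = 1.88 km = 1880 m
v = L / t = 1880 / 876.0 = 2.146 m/d
K = v · n / i = 2.146 × 0.12 / 0.006154 = 41.8 m/d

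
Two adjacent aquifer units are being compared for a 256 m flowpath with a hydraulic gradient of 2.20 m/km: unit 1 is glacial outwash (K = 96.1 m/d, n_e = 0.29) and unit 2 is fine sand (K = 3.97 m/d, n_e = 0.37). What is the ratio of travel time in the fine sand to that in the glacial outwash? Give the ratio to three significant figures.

Unit 1 (glacial outwash): v = 96.1×0.0022/0.29 = 0.7290 m/d, t = 256/0.7290 = 351.1 d
Unit 2 (fine sand): v = 3.97×0.0022/0.37 = 0.02361 m/d, t = 256/0.02361 = 10840 d
t(fine sand) / t(glacial outwash) = 10840/351.1 = 30.9

30.9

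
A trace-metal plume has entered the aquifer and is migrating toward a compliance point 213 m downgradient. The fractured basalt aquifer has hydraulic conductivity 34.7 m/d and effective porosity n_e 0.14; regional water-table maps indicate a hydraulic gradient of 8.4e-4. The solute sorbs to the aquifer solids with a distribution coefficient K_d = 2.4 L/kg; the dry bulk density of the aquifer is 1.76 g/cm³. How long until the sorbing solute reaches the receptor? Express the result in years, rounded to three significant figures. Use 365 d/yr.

q = Ki = 34.7 × 8.4e-4 = 0.02915 m/d
Seepage velocity v = q / n = 0.02915 / 0.14 = 0.2082 m/d
Retardation R = 1 + ρ_b·K_d/n = 1 + 1.76×2.4/0.14 = 31.17
Contaminant velocity v_c = v/R = 0.2082/31.17 = 0.006679 m/d
t = L/v_c = 213/0.006679 = 31890 d
   = 31890/365 = 87.4 yr

87.4 years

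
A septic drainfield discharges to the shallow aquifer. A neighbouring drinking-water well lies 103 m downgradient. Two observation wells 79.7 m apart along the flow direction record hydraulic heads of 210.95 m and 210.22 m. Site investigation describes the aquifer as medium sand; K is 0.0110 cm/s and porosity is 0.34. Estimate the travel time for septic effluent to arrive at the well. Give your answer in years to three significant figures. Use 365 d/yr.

Hydraulic gradient i = (210.95 − 210.22) / 79.7 = 0.73 / 79.7 = 0.009159
K = 0.0110 cm/s × 864 = 9.504 m/d
Specific discharge q = 9.504 × 0.009159 = 0.08705 m/d
v_s = q/n_e = 0.08705/0.34 = 0.2560 m/d
t = L / v = 103 / 0.2560 = 402.3 d
   = 402.3 / 365 = 1.10 yr

1.10 years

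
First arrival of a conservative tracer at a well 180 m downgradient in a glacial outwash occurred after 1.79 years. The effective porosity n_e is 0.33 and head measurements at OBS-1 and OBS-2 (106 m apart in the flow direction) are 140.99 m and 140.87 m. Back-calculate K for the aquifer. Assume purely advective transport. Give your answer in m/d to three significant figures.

80.3 m/d

Hydraulic gradient i = (140.99 − 140.87) / 106 = 0.12 / 106 = 0.001132
t = 1.79 years = 653.4 d
v = L / t = 180 / 653.4 = 0.2755 m/d
K = v · n / i = 0.2755 × 0.33 / 0.001132 = 80.3 m/d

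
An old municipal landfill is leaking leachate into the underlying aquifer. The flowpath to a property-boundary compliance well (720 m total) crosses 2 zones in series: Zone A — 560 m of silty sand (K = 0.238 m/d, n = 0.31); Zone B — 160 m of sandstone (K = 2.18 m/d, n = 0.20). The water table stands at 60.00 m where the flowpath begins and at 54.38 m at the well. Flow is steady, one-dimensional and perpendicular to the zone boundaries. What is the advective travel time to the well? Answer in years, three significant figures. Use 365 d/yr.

243 years

Total head drop ΔH = 60.00 − 54.38 = 5.62 m
Steady 1-D flow in series ⇒ the Darcy flux q is identical in every zone and the zone head losses add (resistances L/K in series).
Σ(L/K) = 560/0.238 + 160/2.18 = 2353 + 73.39 = 2426 d
q = ΔH / Σ(L/K) = 5.62 / 2426 = 0.002316 m/d (same in every zone)
Zone A: v = q/n = 0.002316/0.31 = 0.007472 m/d → t_A = 560/0.007472 = 74950 d
Zone B: v = q/n = 0.002316/0.20 = 0.01158 m/d → t_B = 160/0.01158 = 13820 d
Total t = 74950 + 13820 = 88760 d
   = 88760 / 365 = 243 yr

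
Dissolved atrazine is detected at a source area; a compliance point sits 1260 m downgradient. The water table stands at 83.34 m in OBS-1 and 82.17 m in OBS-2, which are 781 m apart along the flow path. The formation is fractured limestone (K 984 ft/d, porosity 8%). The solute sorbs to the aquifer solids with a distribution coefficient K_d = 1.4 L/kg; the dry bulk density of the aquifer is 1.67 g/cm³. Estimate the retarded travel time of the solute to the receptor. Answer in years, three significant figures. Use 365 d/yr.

18.6 years

Hydraulic gradient i = (83.34 − 82.17) / 781 = 1.17 / 781 = 0.001498
K = 984 ft/d × 0.3048 = 299.9 m/d
q = Ki = 299.9 × 0.001498 = 0.4493 m/d
v_s = q/n_e = 0.4493/0.08 = 5.616 m/d
Retardation R = 1 + ρ_b·K_d/n = 1 + 1.67×1.4/0.08 = 30.22
Contaminant velocity v_c = v/R = 5.616/30.22 = 0.1858 m/d
t = L/v_c = 1260/0.1858 = 6781 d
   = 6781/365 = 18.6 yr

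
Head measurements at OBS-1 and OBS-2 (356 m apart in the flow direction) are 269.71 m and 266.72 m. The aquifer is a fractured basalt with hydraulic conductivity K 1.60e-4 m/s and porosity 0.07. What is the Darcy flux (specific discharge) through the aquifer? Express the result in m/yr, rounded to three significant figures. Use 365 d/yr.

42.4 m/yr

Hydraulic gradient i = (269.71 − 266.72) / 356 = 2.99 / 356 = 0.008399
K = 1.60e-4 m/s × 86400 s/d = 13.82 m/d
Specific discharge q = 13.82 × 0.008399 = 0.1161 m/d
   = 0.1161 × 365 = 42.4 m/yr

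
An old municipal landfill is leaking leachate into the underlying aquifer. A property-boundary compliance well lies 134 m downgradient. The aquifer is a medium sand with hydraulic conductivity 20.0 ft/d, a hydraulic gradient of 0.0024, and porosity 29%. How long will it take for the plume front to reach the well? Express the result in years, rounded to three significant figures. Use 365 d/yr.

7.28 years

K = 20.0 ft/d × 0.3048 = 6.096 m/d
Darcy flux q = K·i = 6.096 × 0.0024 = 0.01463 m/d
Average linear velocity = 0.01463 / 0.29 = 0.05045 m/d
t = L / v = 134 / 0.05045 = 2656 d
   = 2656 / 365 = 7.28 yr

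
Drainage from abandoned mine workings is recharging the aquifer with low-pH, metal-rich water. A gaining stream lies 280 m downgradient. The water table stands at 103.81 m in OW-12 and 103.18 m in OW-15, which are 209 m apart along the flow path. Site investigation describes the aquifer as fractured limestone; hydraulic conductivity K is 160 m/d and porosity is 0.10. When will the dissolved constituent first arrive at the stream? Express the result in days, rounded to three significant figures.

58.1 days

Hydraulic gradient i = (103.81 − 103.18) / 209 = 0.63 / 209 = 0.003014
Darcy flux q = K·i = 160 × 0.003014 = 0.4823 m/d
v_s = q/n_e = 0.4823/0.10 = 4.823 m/d
t = L / v = 280 / 4.823 = 58.06 d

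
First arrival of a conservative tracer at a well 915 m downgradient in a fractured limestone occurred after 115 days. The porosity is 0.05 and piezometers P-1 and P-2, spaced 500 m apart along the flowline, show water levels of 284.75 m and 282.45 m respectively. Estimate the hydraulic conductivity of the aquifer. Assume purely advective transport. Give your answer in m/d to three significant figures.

86.5 m/d

Hydraulic gradient i = (284.75 − 282.45) / 500 = 2.30 / 500 = 0.004600
v = L / t = 915 / 115 = 7.957 m/d
K = v · n / i = 7.957 × 0.05 / 0.004600 = 86.5 m/d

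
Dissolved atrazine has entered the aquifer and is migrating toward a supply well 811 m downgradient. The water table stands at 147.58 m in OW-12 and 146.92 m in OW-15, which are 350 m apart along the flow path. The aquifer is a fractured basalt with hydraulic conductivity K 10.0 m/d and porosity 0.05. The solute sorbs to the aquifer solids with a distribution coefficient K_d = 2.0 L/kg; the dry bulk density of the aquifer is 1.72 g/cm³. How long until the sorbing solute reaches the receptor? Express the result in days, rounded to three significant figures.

150000 days

Hydraulic gradient i = (147.58 − 146.92) / 350 = 0.66 / 350 = 0.001886
Darcy flux q = K·i = 10.0 × 0.001886 = 0.01886 m/d
Seepage velocity v = q / n = 0.01886 / 0.05 = 0.3771 m/d
Retardation R = 1 + ρ_b·K_d/n = 1 + 1.72×2.0/0.05 = 69.80
Contaminant velocity v_c = v/R = 0.3771/69.80 = 0.005403 m/d
t = L/v_c = 811/0.005403 = 150100 d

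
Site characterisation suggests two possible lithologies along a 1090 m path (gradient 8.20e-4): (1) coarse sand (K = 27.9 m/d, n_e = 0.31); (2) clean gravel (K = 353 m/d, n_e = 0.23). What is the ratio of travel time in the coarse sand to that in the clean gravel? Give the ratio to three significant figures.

Unit 1 (coarse sand): v = 27.9×8.2e-4/0.31 = 0.07380 m/d, t = 1090/0.07380 = 14770 d
Unit 2 (clean gravel): v = 353×8.2e-4/0.23 = 1.259 m/d, t = 1090/1.259 = 866.1 d
t(coarse sand) / t(clean gravel) = 14770/866.1 = 17.1

17.1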